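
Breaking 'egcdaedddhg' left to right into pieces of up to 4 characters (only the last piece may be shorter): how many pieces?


'egcdaedddhg' has 11 characters.
Chunking with max size 4:
  Chunk 1: 'egcd' (positions 0-3)
  Chunk 2: 'aedd' (positions 4-7)
  Chunk 3: 'dhg' (positions 8-10)
Total chunks: ceil(11 / 4) = 3

3


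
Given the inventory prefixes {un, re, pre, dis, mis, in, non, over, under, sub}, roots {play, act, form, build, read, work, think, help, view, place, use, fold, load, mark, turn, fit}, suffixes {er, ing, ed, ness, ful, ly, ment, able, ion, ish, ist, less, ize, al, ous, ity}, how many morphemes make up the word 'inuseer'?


Segmenting 'inuseer' against the inventory:
  'in' -> prefix (morpheme 1)
  'use' -> root (morpheme 2)
  'er' -> suffix (morpheme 3)
Total morphemes: 3

3


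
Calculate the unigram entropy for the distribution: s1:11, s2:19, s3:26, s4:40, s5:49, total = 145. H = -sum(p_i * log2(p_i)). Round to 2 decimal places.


Computing entropy H = -sum(p_i * log2(p_i)):
  s1: p = 11/145 = 0.0759, -p*log2(p) = 0.2822
  s2: p = 19/145 = 0.1310, -p*log2(p) = 0.3842
  s3: p = 26/145 = 0.1793, -p*log2(p) = 0.4446
  s4: p = 40/145 = 0.2759, -p*log2(p) = 0.5125
  s5: p = 49/145 = 0.3379, -p*log2(p) = 0.5289
H = sum of terms = 2.1524
Rounded to 2 decimals: 2.15

2.15


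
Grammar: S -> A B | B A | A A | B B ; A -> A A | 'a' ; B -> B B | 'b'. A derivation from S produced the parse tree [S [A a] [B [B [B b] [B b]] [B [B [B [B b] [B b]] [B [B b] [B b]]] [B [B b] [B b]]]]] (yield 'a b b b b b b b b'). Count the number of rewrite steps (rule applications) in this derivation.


Every bracketed nonterminal node [X ...] in the tree is produced by exactly one rule application.
Reading the tree off as a leftmost derivation:
  Step 1: S  =>  A B   (applied S -> A B)
  Step 2: A B  =>  a B   (applied A -> a)
  Step 3: a B  =>  a B B   (applied B -> B B)
  Step 4: a B B  =>  a B B B   (applied B -> B B)
  Step 5: a B B B  =>  a b B B   (applied B -> b)
  Step 6: a b B B  =>  a b b B   (applied B -> b)
  Step 7: a b b B  =>  a b b B B   (applied B -> B B)
  Step 8: a b b B B  =>  a b b B B B   (applied B -> B B)
  Step 9: a b b B B B  =>  a b b B B B B   (applied B -> B B)
  Step 10: a b b B B B B  =>  a b b b B B B   (applied B -> b)
  Step 11: a b b b B B B  =>  a b b b b B B   (applied B -> b)
  Step 12: a b b b b B B  =>  a b b b b B B B   (applied B -> B B)
  Step 13: a b b b b B B B  =>  a b b b b b B B   (applied B -> b)
  Step 14: a b b b b b B B  =>  a b b b b b b B   (applied B -> b)
  Step 15: a b b b b b b B  =>  a b b b b b b B B   (applied B -> B B)
  Step 16: a b b b b b b B B  =>  a b b b b b b b B   (applied B -> b)
  Step 17: a b b b b b b b B  =>  a b b b b b b b b   (applied B -> b)
Final yield: a b b b b b b b b
Total rewrite steps: 17

17


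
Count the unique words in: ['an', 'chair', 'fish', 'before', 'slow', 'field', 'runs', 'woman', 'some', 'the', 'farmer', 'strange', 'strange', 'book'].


Listing all tokens and tracking unique types:
  Token 1: 'an' -> NEW (unique so far: 1)
  Token 2: 'chair' -> NEW (unique so far: 2)
  Token 3: 'fish' -> NEW (unique so far: 3)
  Token 4: 'before' -> NEW (unique so far: 4)
  Token 5: 'slow' -> NEW (unique so far: 5)
  Token 6: 'field' -> NEW (unique so far: 6)
  Token 7: 'runs' -> NEW (unique so far: 7)
  Token 8: 'woman' -> NEW (unique so far: 8)
  Token 9: 'some' -> NEW (unique so far: 9)
  Token 10: 'the' -> NEW (unique so far: 10)
  Token 11: 'farmer' -> NEW (unique so far: 11)
  Token 12: 'strange' -> NEW (unique so far: 12)
  Token 13: 'strange' -> duplicate (unique so far: 12)
  Token 14: 'book' -> NEW (unique so far: 13)
Unique types: ('an', 'before', 'book', 'chair', 'farmer', 'field', 'fish', 'runs', 'slow', 'some', 'strange', 'the', 'woman')
Vocabulary size: 13

13


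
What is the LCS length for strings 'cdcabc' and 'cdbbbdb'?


DP table for LCS of 'cdcabc' and 'cdbbbdb':
       c  d  b  b  b  d  b
    0  0  0  0  0  0  0  0
  c 0  1  1  1  1  1  1  1
  d 0  1  2  2  2  2  2  2
  c 0  1  2  2  2  2  2  2
  a 0  1  2  2  2  2  2  2
  b 0  1  2  3  3  3  3  3
  c 0  1  2  3  3  3  3  3
LCS: 'cdb'
LCS length = 3

3


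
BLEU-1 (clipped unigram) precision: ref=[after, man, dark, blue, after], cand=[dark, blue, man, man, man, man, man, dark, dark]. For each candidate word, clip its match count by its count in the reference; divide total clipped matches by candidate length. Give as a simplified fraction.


Reference word counts: {'after': 2, 'blue': 1, 'dark': 1, 'man': 1}
Checking each candidate word (with clipping):
  'dark' -> in reference (ref count 1, used 1/1) -> match (matches: 1)
  'blue' -> in reference (ref count 1, used 1/1) -> match (matches: 2)
  'man' -> in reference (ref count 1, used 1/1) -> match (matches: 3)
  'man' -> ref count 1 already used up (1/1) -> clipped, no match (matches: 3)
  'man' -> ref count 1 already used up (1/1) -> clipped, no match (matches: 3)
  'man' -> ref count 1 already used up (1/1) -> clipped, no match (matches: 3)
  'man' -> ref count 1 already used up (1/1) -> clipped, no match (matches: 3)
  'dark' -> ref count 1 already used up (1/1) -> clipped, no match (matches: 3)
  'dark' -> ref count 1 already used up (1/1) -> clipped, no match (matches: 3)
Clipped matches: 3, Candidate length: 9
Precision = 3/9 = 1/3

1/3


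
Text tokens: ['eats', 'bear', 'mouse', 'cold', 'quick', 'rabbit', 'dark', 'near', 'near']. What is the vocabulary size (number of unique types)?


Listing all tokens and tracking unique types:
  Token 1: 'eats' -> NEW (unique so far: 1)
  Token 2: 'bear' -> NEW (unique so far: 2)
  Token 3: 'mouse' -> NEW (unique so far: 3)
  Token 4: 'cold' -> NEW (unique so far: 4)
  Token 5: 'quick' -> NEW (unique so far: 5)
  Token 6: 'rabbit' -> NEW (unique so far: 6)
  Token 7: 'dark' -> NEW (unique so far: 7)
  Token 8: 'near' -> NEW (unique so far: 8)
  Token 9: 'near' -> duplicate (unique so far: 8)
Unique types: ('bear', 'cold', 'dark', 'eats', 'mouse', 'near', 'quick', 'rabbit')
Vocabulary size: 8

8


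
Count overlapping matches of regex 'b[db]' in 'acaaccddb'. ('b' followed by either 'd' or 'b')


Pattern: b[db] means 'b' followed by either 'd' or 'b'.
Scanning 'acaaccddb' position-by-position:
  Pos 0: window 'ac' -> no
  Pos 1: window 'ca' -> no
  Pos 2: window 'aa' -> no
  Pos 3: window 'ac' -> no
  Pos 4: window 'cc' -> no
  Pos 5: window 'cd' -> no
  Pos 6: window 'dd' -> no
  Pos 7: window 'db' -> no
  Pos 8: window 'b' -> no
Total matches: 0

0


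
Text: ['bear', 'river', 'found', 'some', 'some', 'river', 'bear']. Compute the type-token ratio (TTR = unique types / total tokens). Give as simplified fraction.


Tokens: 7
Unique types: ('bear', 'found', 'river', 'some') = 4
TTR = 4/7
Already in lowest terms.

4/7


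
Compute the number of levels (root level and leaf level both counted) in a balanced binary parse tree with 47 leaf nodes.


In a balanced binary tree with n leaves the deepest leaf is ceil(log2(n)) edges below the root,
so counting node levels inclusive of root and leaves gives ceil(log2(n)) + 1 levels.
log2(47) = 5.5546
ceil(5.5546) = 6
levels = 6 + 1 = 7

7


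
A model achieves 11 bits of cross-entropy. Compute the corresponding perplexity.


Perplexity formula: PP = 2^H
H = 11
PP = 2^11
PP = 2^11 = 2048

2048


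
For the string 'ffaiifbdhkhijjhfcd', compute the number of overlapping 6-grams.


String 'ffaiifbdhkhijjhfcd' has length L = 18.
Number of overlapping n-grams = L - n + 1
Substituting: 18 - 6 + 1 = 13

13


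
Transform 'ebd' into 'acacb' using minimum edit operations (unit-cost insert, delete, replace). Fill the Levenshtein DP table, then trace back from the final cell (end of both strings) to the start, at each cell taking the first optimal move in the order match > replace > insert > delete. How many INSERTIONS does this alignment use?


Edit distance = 5. Backtracking from cell (3, 5) with preference match > replace > insert > delete,
then listing the resulting alignment 'ebd' -> 'acacb' left to right:
  Step 1: insert 'a' [insertion #1]
  Step 2: insert 'c' [insertion #2]
  Step 3: replace e->a
  Step 4: replace b->c
  Step 5: replace d->b
Total insertions: 2

2


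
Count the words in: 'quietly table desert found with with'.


Counting words by splitting on spaces:
  Word 1: 'quietly'
  Word 2: 'table'
  Word 3: 'desert'
  Word 4: 'found'
  Word 5: 'with'
  Word 6: 'with'
Total words: 6

6


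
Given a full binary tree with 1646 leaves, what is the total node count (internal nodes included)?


Leaf nodes (terminals): 1646
Internal nodes = n - 1 = 1646 - 1 = 1645
Total = leaves + internal = 1646 + 1645 = 3291

3291


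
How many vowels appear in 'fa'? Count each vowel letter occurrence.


Scanning each character of 'fa':
  Position 1: 'f' -> consonant (running count: 0)
  Position 2: 'a' -> vowel (running count: 1)
Total vowels: 1

1


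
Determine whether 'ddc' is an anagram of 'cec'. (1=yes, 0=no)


Sort characters of 'ddc': 'cdd'
Sort characters of 'cec': 'cce'
Sorted forms differ -> they are NOT anagrams
Result: 0

0


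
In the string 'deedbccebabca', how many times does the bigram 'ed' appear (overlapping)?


Scanning 'deedbccebabca' for bigram 'ed':
  Position 0: 'de' -> no
  Position 1: 'ee' -> no
  Position 2: 'ed' -> MATCH
  Position 3: 'db' -> no
  Position 4: 'bc' -> no
  Position 5: 'cc' -> no
  Position 6: 'ce' -> no
  Position 7: 'eb' -> no
  Position 8: 'ba' -> no
  Position 9: 'ab' -> no
  Position 10: 'bc' -> no
  Position 11: 'ca' -> no
Total matches: 1

1


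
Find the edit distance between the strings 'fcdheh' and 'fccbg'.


Building DP table for s1='fcdheh' (len 6) and s2='fccbg' (len 5):
       f  c  c  b  g
    0  1  2  3  4  5
  f 1  0  1  2  3  4
  c 2  1  0  1  2  3
  d 3  2  1  1  2  3
  h 4  3  2  2  2  3
  e 5  4  3  3  3  3
  h 6  5  4  4  4  4
Edit distance = dp[6][5] = 4

4


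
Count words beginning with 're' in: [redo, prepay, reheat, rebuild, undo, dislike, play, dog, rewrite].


Checking each word for prefix 're':
  'redo' -> YES, starts with 're' (count: 1)
  'prepay' -> no (count: 1)
  'reheat' -> YES, starts with 're' (count: 2)
  'rebuild' -> YES, starts with 're' (count: 3)
  'undo' -> no (count: 3)
  'dislike' -> no (count: 3)
  'play' -> no (count: 3)
  'dog' -> no (count: 3)
  'rewrite' -> YES, starts with 're' (count: 4)
Total with prefix 're': 4

4


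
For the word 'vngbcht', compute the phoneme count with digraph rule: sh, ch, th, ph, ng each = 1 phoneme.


Parsing 'vngbcht' greedily, digraphs first:
  'v' -> consonant phoneme (phonemes so far: 1)
  'ng' -> digraph (1 consonant phoneme) (phonemes so far: 2)
  'b' -> consonant phoneme (phonemes so far: 3)
  'ch' -> digraph (1 consonant phoneme) (phonemes so far: 4)
  't' -> consonant phoneme (phonemes so far: 5)
Total phonemes: 5

5


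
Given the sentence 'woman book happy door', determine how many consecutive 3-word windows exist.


Word trigrams from [4] words:
  Trigram 1: (woman book happy)
  Trigram 2: (book happy door)
Total word trigrams: 4 - 2 = 2

2


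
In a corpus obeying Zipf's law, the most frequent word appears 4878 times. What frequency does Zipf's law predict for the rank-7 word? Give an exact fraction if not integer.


Zipf's law: freq(rank) = f1 / rank
f1 = 4878, rank = 7
freq = 4878 / 7
GCD(4878, 7) = 1
Simplified: 4878/7

4878/7


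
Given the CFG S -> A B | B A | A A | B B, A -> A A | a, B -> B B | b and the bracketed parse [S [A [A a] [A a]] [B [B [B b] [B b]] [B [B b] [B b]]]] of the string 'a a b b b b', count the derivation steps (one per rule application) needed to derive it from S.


Every bracketed nonterminal node [X ...] in the tree is produced by exactly one rule application.
Reading the tree off as a leftmost derivation:
  Step 1: S  =>  A B   (applied S -> A B)
  Step 2: A B  =>  A A B   (applied A -> A A)
  Step 3: A A B  =>  a A B   (applied A -> a)
  Step 4: a A B  =>  a a B   (applied A -> a)
  Step 5: a a B  =>  a a B B   (applied B -> B B)
  Step 6: a a B B  =>  a a B B B   (applied B -> B B)
  Step 7: a a B B B  =>  a a b B B   (applied B -> b)
  Step 8: a a b B B  =>  a a b b B   (applied B -> b)
  Step 9: a a b b B  =>  a a b b B B   (applied B -> B B)
  Step 10: a a b b B B  =>  a a b b b B   (applied B -> b)
  Step 11: a a b b b B  =>  a a b b b b   (applied B -> b)
Final yield: a a b b b b
Total rewrite steps: 11

11


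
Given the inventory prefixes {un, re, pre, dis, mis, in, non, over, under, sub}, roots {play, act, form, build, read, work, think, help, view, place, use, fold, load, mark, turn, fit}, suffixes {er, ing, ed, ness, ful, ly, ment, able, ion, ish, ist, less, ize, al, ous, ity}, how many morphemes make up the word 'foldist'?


Segmenting 'foldist' against the inventory:
  'fold' -> root (morpheme 1)
  'ist' -> suffix (morpheme 2)
Total morphemes: 2

2


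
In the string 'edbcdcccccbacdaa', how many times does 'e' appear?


Scanning 'edbcdcccccbacdaa' for 'e':
  Position 0: 'e' -> MATCH (count: 1)
Total occurrences of 'e': 1

1


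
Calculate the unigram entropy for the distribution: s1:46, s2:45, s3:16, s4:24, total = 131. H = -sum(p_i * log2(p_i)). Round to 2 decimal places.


Computing entropy H = -sum(p_i * log2(p_i)):
  s1: p = 46/131 = 0.3511, -p*log2(p) = 0.5302
  s2: p = 45/131 = 0.3435, -p*log2(p) = 0.5295
  s3: p = 16/131 = 0.1221, -p*log2(p) = 0.3705
  s4: p = 24/131 = 0.1832, -p*log2(p) = 0.4486
H = sum of terms = 1.8788
Rounded to 2 decimals: 1.88

1.88


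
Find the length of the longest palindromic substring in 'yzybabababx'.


Scanning 'yzybabababx' for palindromic substrings.
Substring at positions 3-9: 'bababab'.
Check: reverse('bababab') = 'bababab' -> palindrome confirmed.
Neighbouring characters ('y' / 'x') break symmetry, so it cannot extend further.
No longer palindromic substring exists; longest length = 7

7


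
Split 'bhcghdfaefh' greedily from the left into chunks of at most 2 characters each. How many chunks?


'bhcghdfaefh' has 11 characters.
Chunking with max size 2:
  Chunk 1: 'bh' (positions 0-1)
  Chunk 2: 'cg' (positions 2-3)
  Chunk 3: 'hd' (positions 4-5)
  Chunk 4: 'fa' (positions 6-7)
  Chunk 5: 'ef' (positions 8-9)
  Chunk 6: 'h' (positions 10-10)
Total chunks: ceil(11 / 2) = 6

6


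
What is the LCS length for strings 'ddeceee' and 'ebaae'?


DP table for LCS of 'ddeceee' and 'ebaae':
       e  b  a  a  e
    0  0  0  0  0  0
  d 0  0  0  0  0  0
  d 0  0  0  0  0  0
  e 0  1  1  1  1  1
  c 0  1  1  1  1  1
  e 0  1  1  1  1  2
  e 0  1  1  1  1  2
  e 0  1  1  1  1  2
LCS: 'ee'
LCS length = 2

2


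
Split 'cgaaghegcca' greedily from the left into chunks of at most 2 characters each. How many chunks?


'cgaaghegcca' has 11 characters.
Chunking with max size 2:
  Chunk 1: 'cg' (positions 0-1)
  Chunk 2: 'aa' (positions 2-3)
  Chunk 3: 'gh' (positions 4-5)
  Chunk 4: 'eg' (positions 6-7)
  Chunk 5: 'cc' (positions 8-9)
  Chunk 6: 'a' (positions 10-10)
Total chunks: ceil(11 / 2) = 6

6


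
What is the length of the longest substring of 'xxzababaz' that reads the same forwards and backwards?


Scanning 'xxzababaz' for palindromic substrings.
Substring at positions 2-8: 'zababaz'.
Check: reverse('zababaz') = 'zababaz' -> palindrome confirmed.
Neighbouring characters ('x' / '-') break symmetry, so it cannot extend further.
No longer palindromic substring exists; longest length = 7

7


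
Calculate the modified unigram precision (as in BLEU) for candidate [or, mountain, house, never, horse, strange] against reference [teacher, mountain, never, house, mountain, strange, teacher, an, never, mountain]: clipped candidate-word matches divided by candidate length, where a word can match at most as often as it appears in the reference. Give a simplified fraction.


Reference word counts: {'an': 1, 'house': 1, 'mountain': 3, 'never': 2, 'strange': 1, 'teacher': 2}
Checking each candidate word (with clipping):
  'or' -> not in reference -> no match (matches: 0)
  'mountain' -> in reference (ref count 3, used 1/3) -> match (matches: 1)
  'house' -> in reference (ref count 1, used 1/1) -> match (matches: 2)
  'never' -> in reference (ref count 2, used 1/2) -> match (matches: 3)
  'horse' -> not in reference -> no match (matches: 3)
  'strange' -> in reference (ref count 1, used 1/1) -> match (matches: 4)
Clipped matches: 4, Candidate length: 6
Precision = 4/6 = 2/3

2/3


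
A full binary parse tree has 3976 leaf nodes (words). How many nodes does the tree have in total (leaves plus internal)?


Leaf nodes (terminals): 3976
Internal nodes = n - 1 = 3976 - 1 = 3975
Total = leaves + internal = 3976 + 3975 = 7951

7951


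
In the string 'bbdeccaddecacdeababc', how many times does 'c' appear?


Scanning 'bbdeccaddecacdeababc' for 'c':
  Position 4: 'c' -> MATCH (count: 1)
  Position 5: 'c' -> MATCH (count: 2)
  Position 10: 'c' -> MATCH (count: 3)
  Position 12: 'c' -> MATCH (count: 4)
  Position 19: 'c' -> MATCH (count: 5)
Total occurrences of 'c': 5

5


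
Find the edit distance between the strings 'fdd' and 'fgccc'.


Building DP table for s1='fdd' (len 3) and s2='fgccc' (len 5):
       f  g  c  c  c
    0  1  2  3  4  5
  f 1  0  1  2  3  4
  d 2  1  1  2  3  4
  d 3  2  2  2  3  4
Edit distance = dp[3][5] = 4

4


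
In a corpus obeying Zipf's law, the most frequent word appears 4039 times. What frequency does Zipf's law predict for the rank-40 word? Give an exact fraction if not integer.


Zipf's law: freq(rank) = f1 / rank
f1 = 4039, rank = 40
freq = 4039 / 40
GCD(4039, 40) = 1
Simplified: 4039/40

4039/40


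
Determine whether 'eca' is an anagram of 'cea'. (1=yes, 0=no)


Sort characters of 'eca': 'ace'
Sort characters of 'cea': 'ace'
Sorted forms match -> they ARE anagrams
Result: 1

1


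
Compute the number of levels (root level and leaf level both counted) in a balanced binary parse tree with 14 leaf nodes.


In a balanced binary tree with n leaves the deepest leaf is ceil(log2(n)) edges below the root,
so counting node levels inclusive of root and leaves gives ceil(log2(n)) + 1 levels.
log2(14) = 3.8074
ceil(3.8074) = 4
levels = 4 + 1 = 5

5


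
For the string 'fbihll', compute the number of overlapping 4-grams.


String 'fbihll' has length L = 6.
Number of overlapping n-grams = L - n + 1
Substituting: 6 - 4 + 1 = 3

3


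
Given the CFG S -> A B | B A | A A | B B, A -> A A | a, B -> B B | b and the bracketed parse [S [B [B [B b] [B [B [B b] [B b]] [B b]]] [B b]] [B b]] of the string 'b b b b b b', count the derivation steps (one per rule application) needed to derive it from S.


Every bracketed nonterminal node [X ...] in the tree is produced by exactly one rule application.
Reading the tree off as a leftmost derivation:
  Step 1: S  =>  B B   (applied S -> B B)
  Step 2: B B  =>  B B B   (applied B -> B B)
  Step 3: B B B  =>  B B B B   (applied B -> B B)
  Step 4: B B B B  =>  b B B B   (applied B -> b)
  Step 5: b B B B  =>  b B B B B   (applied B -> B B)
  Step 6: b B B B B  =>  b B B B B B   (applied B -> B B)
  Step 7: b B B B B B  =>  b b B B B B   (applied B -> b)
  Step 8: b b B B B B  =>  b b b B B B   (applied B -> b)
  Step 9: b b b B B B  =>  b b b b B B   (applied B -> b)
  Step 10: b b b b B B  =>  b b b b b B   (applied B -> b)
  Step 11: b b b b b B  =>  b b b b b b   (applied B -> b)
Final yield: b b b b b b
Total rewrite steps: 11

11


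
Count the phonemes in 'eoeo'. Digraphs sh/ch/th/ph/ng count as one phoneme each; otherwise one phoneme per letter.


Parsing 'eoeo' greedily, digraphs first:
  'e' -> vowel phoneme (phonemes so far: 1)
  'o' -> vowel phoneme (phonemes so far: 2)
  'e' -> vowel phoneme (phonemes so far: 3)
  'o' -> vowel phoneme (phonemes so far: 4)
Total phonemes: 4

4


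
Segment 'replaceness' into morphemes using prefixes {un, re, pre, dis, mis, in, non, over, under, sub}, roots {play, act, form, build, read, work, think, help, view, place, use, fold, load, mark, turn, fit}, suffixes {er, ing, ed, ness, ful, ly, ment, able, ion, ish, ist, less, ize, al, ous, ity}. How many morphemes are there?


Segmenting 'replaceness' against the inventory:
  're' -> prefix (morpheme 1)
  'place' -> root (morpheme 2)
  'ness' -> suffix (morpheme 3)
Total morphemes: 3

3


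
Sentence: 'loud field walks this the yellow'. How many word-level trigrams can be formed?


Word trigrams from [6] words:
  Trigram 1: (loud field walks)
  Trigram 2: (field walks this)
  Trigram 3: (walks this the)
  Trigram 4: (this the yellow)
Total word trigrams: 6 - 2 = 4

4


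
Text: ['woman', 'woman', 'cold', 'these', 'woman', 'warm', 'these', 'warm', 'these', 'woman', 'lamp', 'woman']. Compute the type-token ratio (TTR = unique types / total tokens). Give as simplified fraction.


Tokens: 12
Unique types: ('cold', 'lamp', 'these', 'warm', 'woman') = 5
TTR = 5/12
Already in lowest terms.

5/12


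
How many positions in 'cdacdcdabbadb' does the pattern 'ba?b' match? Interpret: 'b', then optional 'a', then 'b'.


Pattern: ba?b means 'b', then optional 'a', then 'b'.
Scanning 'cdacdcdabbadb' position-by-position:
  Pos 0: window 'cda' -> no
  Pos 1: window 'dac' -> no
  Pos 2: window 'acd' -> no
  Pos 3: window 'cdc' -> no
  Pos 4: window 'dcd' -> no
  Pos 5: window 'cda' -> no
  Pos 6: window 'dab' -> no
  Pos 7: window 'abb' -> no
  Pos 8: window 'bba' -> MATCH
  Pos 9: window 'bad' -> no
  Pos 10: window 'adb' -> no
  Pos 11: window 'db' -> no
  Pos 12: window 'b' -> no
Total matches: 1

1


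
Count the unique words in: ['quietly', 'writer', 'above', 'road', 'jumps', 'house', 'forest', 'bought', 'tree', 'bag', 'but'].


Listing all tokens and tracking unique types:
  Token 1: 'quietly' -> NEW (unique so far: 1)
  Token 2: 'writer' -> NEW (unique so far: 2)
  Token 3: 'above' -> NEW (unique so far: 3)
  Token 4: 'road' -> NEW (unique so far: 4)
  Token 5: 'jumps' -> NEW (unique so far: 5)
  Token 6: 'house' -> NEW (unique so far: 6)
  Token 7: 'forest' -> NEW (unique so far: 7)
  Token 8: 'bought' -> NEW (unique so far: 8)
  Token 9: 'tree' -> NEW (unique so far: 9)
  Token 10: 'bag' -> NEW (unique so far: 10)
  Token 11: 'but' -> NEW (unique so far: 11)
Unique types: ('above', 'bag', 'bought', 'but', 'forest', 'house', 'jumps', 'quietly', 'road', 'tree', 'writer')
Vocabulary size: 11

11


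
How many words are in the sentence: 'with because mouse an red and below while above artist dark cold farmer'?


Counting words by splitting on spaces:
  Word 1: 'with'
  Word 2: 'because'
  Word 3: 'mouse'
  Word 4: 'an'
  Word 5: 'red'
  Word 6: 'and'
  Word 7: 'below'
  Word 8: 'while'
  Word 9: 'above'
  Word 10: 'artist'
  Word 11: 'dark'
  Word 12: 'cold'
  Word 13: 'farmer'
Total words: 13

13


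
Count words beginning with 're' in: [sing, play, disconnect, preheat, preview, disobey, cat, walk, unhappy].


Checking each word for prefix 're':
  'sing' -> no (count: 0)
  'play' -> no (count: 0)
  'disconnect' -> no (count: 0)
  'preheat' -> no (count: 0)
  'preview' -> no (count: 0)
  'disobey' -> no (count: 0)
  'cat' -> no (count: 0)
  'walk' -> no (count: 0)
  'unhappy' -> no (count: 0)
Total with prefix 're': 0

0


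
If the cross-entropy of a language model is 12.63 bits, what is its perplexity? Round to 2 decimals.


Perplexity formula: PP = 2^H
H = 12.63
PP = 2^12.63
Decompose: 2^12.63 = 2^12 * 2^0.63
2^12 = 4096, 2^0.63 ~ 1.5475650
PP ~ 4096 * 1.5475650 = 6338.8262400
Rounded to 2 decimals: 6338.83

6338.83


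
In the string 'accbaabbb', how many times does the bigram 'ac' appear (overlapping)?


Scanning 'accbaabbb' for bigram 'ac':
  Position 0: 'ac' -> MATCH
  Position 1: 'cc' -> no
  Position 2: 'cb' -> no
  Position 3: 'ba' -> no
  Position 4: 'aa' -> no
  Position 5: 'ab' -> no
  Position 6: 'bb' -> no
  Position 7: 'bb' -> no
Total matches: 1

1


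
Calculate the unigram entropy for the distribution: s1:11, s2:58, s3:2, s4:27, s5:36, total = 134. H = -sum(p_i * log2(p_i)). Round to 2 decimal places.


Computing entropy H = -sum(p_i * log2(p_i)):
  s1: p = 11/134 = 0.0821, -p*log2(p) = 0.2961
  s2: p = 58/134 = 0.4328, -p*log2(p) = 0.5229
  s3: p = 2/134 = 0.0149, -p*log2(p) = 0.0905
  s4: p = 27/134 = 0.2015, -p*log2(p) = 0.4657
  s5: p = 36/134 = 0.2687, -p*log2(p) = 0.5094
H = sum of terms = 1.8846
Rounded to 2 decimals: 1.88

1.88


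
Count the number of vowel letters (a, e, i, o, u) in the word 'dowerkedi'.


Scanning each character of 'dowerkedi':
  Position 1: 'd' -> consonant (running count: 0)
  Position 2: 'o' -> vowel (running count: 1)
  Position 3: 'w' -> consonant (running count: 1)
  Position 4: 'e' -> vowel (running count: 2)
  Position 5: 'r' -> consonant (running count: 2)
  Position 6: 'k' -> consonant (running count: 2)
  Position 7: 'e' -> vowel (running count: 3)
  Position 8: 'd' -> consonant (running count: 3)
  Position 9: 'i' -> vowel (running count: 4)
Total vowels: 4

4


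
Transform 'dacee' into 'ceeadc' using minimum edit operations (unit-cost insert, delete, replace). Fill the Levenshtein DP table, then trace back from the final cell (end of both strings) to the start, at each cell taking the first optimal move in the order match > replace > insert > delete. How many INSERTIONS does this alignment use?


Edit distance = 5. Backtracking from cell (5, 6) with preference match > replace > insert > delete,
then listing the resulting alignment 'dacee' -> 'ceeadc' left to right:
  Step 1: delete 'd'
  Step 2: delete 'a'
  Step 3: keep 'c'
  Step 4: keep 'e'
  Step 5: keep 'e'
  Step 6: insert 'a' [insertion #1]
  Step 7: insert 'd' [insertion #2]
  Step 8: insert 'c' [insertion #3]
Total insertions: 3

3


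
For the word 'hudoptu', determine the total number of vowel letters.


Scanning each character of 'hudoptu':
  Position 1: 'h' -> consonant (running count: 0)
  Position 2: 'u' -> vowel (running count: 1)
  Position 3: 'd' -> consonant (running count: 1)
  Position 4: 'o' -> vowel (running count: 2)
  Position 5: 'p' -> consonant (running count: 2)
  Position 6: 't' -> consonant (running count: 2)
  Position 7: 'u' -> vowel (running count: 3)
Total vowels: 3

3


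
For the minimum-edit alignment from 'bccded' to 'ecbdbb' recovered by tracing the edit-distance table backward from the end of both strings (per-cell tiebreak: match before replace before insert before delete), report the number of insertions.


Edit distance = 4. Backtracking from cell (6, 6) with preference match > replace > insert > delete,
then listing the resulting alignment 'bccded' -> 'ecbdbb' left to right:
  Step 1: replace b->e
  Step 2: keep 'c'
  Step 3: replace c->b
  Step 4: keep 'd'
  Step 5: replace e->b
  Step 6: replace d->b
Total insertions: 0

0


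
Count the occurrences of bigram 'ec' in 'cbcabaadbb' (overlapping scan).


Scanning 'cbcabaadbb' for bigram 'ec':
  Position 0: 'cb' -> no
  Position 1: 'bc' -> no
  Position 2: 'ca' -> no
  Position 3: 'ab' -> no
  Position 4: 'ba' -> no
  Position 5: 'aa' -> no
  Position 6: 'ad' -> no
  Position 7: 'db' -> no
  Position 8: 'bb' -> no
Total matches: 0

0


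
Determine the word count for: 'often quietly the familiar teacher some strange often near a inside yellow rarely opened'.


Counting words by splitting on spaces:
  Word 1: 'often'
  Word 2: 'quietly'
  Word 3: 'the'
  Word 4: 'familiar'
  Word 5: 'teacher'
  Word 6: 'some'
  Word 7: 'strange'
  Word 8: 'often'
  Word 9: 'near'
  Word 10: 'a'
  Word 11: 'inside'
  Word 12: 'yellow'
  Word 13: 'rarely'
  Word 14: 'opened'
Total words: 14

14


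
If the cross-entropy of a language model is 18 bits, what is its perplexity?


Perplexity formula: PP = 2^H
H = 18
PP = 2^18
PP = 2^18 = 262144

262144


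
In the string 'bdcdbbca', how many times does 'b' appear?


Scanning 'bdcdbbca' for 'b':
  Position 0: 'b' -> MATCH (count: 1)
  Position 4: 'b' -> MATCH (count: 2)
  Position 5: 'b' -> MATCH (count: 3)
Total occurrences of 'b': 3

3


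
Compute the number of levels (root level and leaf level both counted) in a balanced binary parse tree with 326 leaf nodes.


In a balanced binary tree with n leaves the deepest leaf is ceil(log2(n)) edges below the root,
so counting node levels inclusive of root and leaves gives ceil(log2(n)) + 1 levels.
log2(326) = 8.3487
ceil(8.3487) = 9
levels = 9 + 1 = 10

10


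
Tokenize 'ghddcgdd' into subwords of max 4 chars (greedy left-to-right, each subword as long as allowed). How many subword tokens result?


'ghddcgdd' has 8 characters.
Chunking with max size 4:
  Chunk 1: 'ghdd' (positions 0-3)
  Chunk 2: 'cgdd' (positions 4-7)
Total chunks: ceil(8 / 4) = 2

2


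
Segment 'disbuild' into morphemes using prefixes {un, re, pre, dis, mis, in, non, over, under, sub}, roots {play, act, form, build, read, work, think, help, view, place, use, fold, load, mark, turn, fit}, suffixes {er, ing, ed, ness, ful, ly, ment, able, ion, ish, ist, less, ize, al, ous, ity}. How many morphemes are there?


Segmenting 'disbuild' against the inventory:
  'dis' -> prefix (morpheme 1)
  'build' -> root (morpheme 2)
Total morphemes: 2

2


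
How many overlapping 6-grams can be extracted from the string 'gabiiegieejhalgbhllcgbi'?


String 'gabiiegieejhalgbhllcgbi' has length L = 23.
Number of overlapping n-grams = L - n + 1
Substituting: 23 - 6 + 1 = 18

18


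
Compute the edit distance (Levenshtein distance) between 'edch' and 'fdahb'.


Building DP table for s1='edch' (len 4) and s2='fdahb' (len 5):
       f  d  a  h  b
    0  1  2  3  4  5
  e 1  1  2  3  4  5
  d 2  2  1  2  3  4
  c 3  3  2  2  3  4
  h 4  4  3  3  2  3
Edit distance = dp[4][5] = 3

3


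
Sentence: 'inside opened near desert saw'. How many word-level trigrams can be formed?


Word trigrams from [5] words:
  Trigram 1: (inside opened near)
  Trigram 2: (opened near desert)
  Trigram 3: (near desert saw)
Total word trigrams: 5 - 2 = 3

3


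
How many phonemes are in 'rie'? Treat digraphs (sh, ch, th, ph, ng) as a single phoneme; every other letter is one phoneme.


Parsing 'rie' greedily, digraphs first:
  'r' -> consonant phoneme (phonemes so far: 1)
  'i' -> vowel phoneme (phonemes so far: 2)
  'e' -> vowel phoneme (phonemes so far: 3)
Total phonemes: 3

3


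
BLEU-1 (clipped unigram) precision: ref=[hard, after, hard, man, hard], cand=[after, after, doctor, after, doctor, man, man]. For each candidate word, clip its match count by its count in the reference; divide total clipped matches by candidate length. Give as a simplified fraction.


Reference word counts: {'after': 1, 'hard': 3, 'man': 1}
Checking each candidate word (with clipping):
  'after' -> in reference (ref count 1, used 1/1) -> match (matches: 1)
  'after' -> ref count 1 already used up (1/1) -> clipped, no match (matches: 1)
  'doctor' -> not in reference -> no match (matches: 1)
  'after' -> ref count 1 already used up (1/1) -> clipped, no match (matches: 1)
  'doctor' -> not in reference -> no match (matches: 1)
  'man' -> in reference (ref count 1, used 1/1) -> match (matches: 2)
  'man' -> ref count 1 already used up (1/1) -> clipped, no match (matches: 2)
Clipped matches: 2, Candidate length: 7
Precision = 2/7

2/7


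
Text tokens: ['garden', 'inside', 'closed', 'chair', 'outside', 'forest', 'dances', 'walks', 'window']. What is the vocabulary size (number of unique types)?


Listing all tokens and tracking unique types:
  Token 1: 'garden' -> NEW (unique so far: 1)
  Token 2: 'inside' -> NEW (unique so far: 2)
  Token 3: 'closed' -> NEW (unique so far: 3)
  Token 4: 'chair' -> NEW (unique so far: 4)
  Token 5: 'outside' -> NEW (unique so far: 5)
  Token 6: 'forest' -> NEW (unique so far: 6)
  Token 7: 'dances' -> NEW (unique so far: 7)
  Token 8: 'walks' -> NEW (unique so far: 8)
  Token 9: 'window' -> NEW (unique so far: 9)
Unique types: ('chair', 'closed', 'dances', 'forest', 'garden', 'inside', 'outside', 'walks', 'window')
Vocabulary size: 9

9


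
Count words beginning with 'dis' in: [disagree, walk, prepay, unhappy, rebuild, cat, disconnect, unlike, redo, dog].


Checking each word for prefix 'dis':
  'disagree' -> YES, starts with 'dis' (count: 1)
  'walk' -> no (count: 1)
  'prepay' -> no (count: 1)
  'unhappy' -> no (count: 1)
  'rebuild' -> no (count: 1)
  'cat' -> no (count: 1)
  'disconnect' -> YES, starts with 'dis' (count: 2)
  'unlike' -> no (count: 2)
  'redo' -> no (count: 2)
  'dog' -> no (count: 2)
Total with prefix 'dis': 2

2


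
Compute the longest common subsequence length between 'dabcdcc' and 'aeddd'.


DP table for LCS of 'dabcdcc' and 'aeddd':
       a  e  d  d  d
    0  0  0  0  0  0
  d 0  0  0  1  1  1
  a 0  1  1  1  1  1
  b 0  1  1  1  1  1
  c 0  1  1  1  1  1
  d 0  1  1  2  2  2
  c 0  1  1  2  2  2
  c 0  1  1  2  2  2
LCS: 'dd'
LCS length = 2

2


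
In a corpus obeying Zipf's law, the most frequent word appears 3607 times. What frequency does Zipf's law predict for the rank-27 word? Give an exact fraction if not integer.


Zipf's law: freq(rank) = f1 / rank
f1 = 3607, rank = 27
freq = 3607 / 27
GCD(3607, 27) = 1
Simplified: 3607/27

3607/27


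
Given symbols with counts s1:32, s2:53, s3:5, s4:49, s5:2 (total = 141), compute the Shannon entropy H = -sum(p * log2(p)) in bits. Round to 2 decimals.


Computing entropy H = -sum(p_i * log2(p_i)):
  s1: p = 32/141 = 0.2270, -p*log2(p) = 0.4856
  s2: p = 53/141 = 0.3759, -p*log2(p) = 0.5306
  s3: p = 5/141 = 0.0355, -p*log2(p) = 0.1708
  s4: p = 49/141 = 0.3475, -p*log2(p) = 0.5299
  s5: p = 2/141 = 0.0142, -p*log2(p) = 0.0871
H = sum of terms = 1.8040
Rounded to 2 decimals: 1.80

1.80


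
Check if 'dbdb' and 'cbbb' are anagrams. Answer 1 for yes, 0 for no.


Sort characters of 'dbdb': 'bbdd'
Sort characters of 'cbbb': 'bbbc'
Sorted forms differ -> they are NOT anagrams
Result: 0

0


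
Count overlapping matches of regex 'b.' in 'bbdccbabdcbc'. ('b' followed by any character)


Pattern: b. means 'b' followed by any character.
Scanning 'bbdccbabdcbc' position-by-position:
  Pos 0: window 'bb' -> MATCH
  Pos 1: window 'bd' -> MATCH
  Pos 2: window 'dc' -> no
  Pos 3: window 'cc' -> no
  Pos 4: window 'cb' -> no
  Pos 5: window 'ba' -> MATCH
  Pos 6: window 'ab' -> no
  Pos 7: window 'bd' -> MATCH
  Pos 8: window 'dc' -> no
  Pos 9: window 'cb' -> no
  Pos 10: window 'bc' -> MATCH
  Pos 11: window 'c' -> no
Total matches: 5

5


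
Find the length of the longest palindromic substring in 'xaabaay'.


Scanning 'xaabaay' for palindromic substrings.
Substring at positions 1-5: 'aabaa'.
Check: reverse('aabaa') = 'aabaa' -> palindrome confirmed.
Neighbouring characters ('x' / 'y') break symmetry, so it cannot extend further.
No longer palindromic substring exists; longest length = 5

5


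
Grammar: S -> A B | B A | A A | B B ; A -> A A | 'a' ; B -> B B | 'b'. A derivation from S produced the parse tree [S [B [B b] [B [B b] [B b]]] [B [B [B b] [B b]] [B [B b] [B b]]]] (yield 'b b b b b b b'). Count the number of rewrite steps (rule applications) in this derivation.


Every bracketed nonterminal node [X ...] in the tree is produced by exactly one rule application.
Reading the tree off as a leftmost derivation:
  Step 1: S  =>  B B   (applied S -> B B)
  Step 2: B B  =>  B B B   (applied B -> B B)
  Step 3: B B B  =>  b B B   (applied B -> b)
  Step 4: b B B  =>  b B B B   (applied B -> B B)
  Step 5: b B B B  =>  b b B B   (applied B -> b)
  Step 6: b b B B  =>  b b b B   (applied B -> b)
  Step 7: b b b B  =>  b b b B B   (applied B -> B B)
  Step 8: b b b B B  =>  b b b B B B   (applied B -> B B)
  Step 9: b b b B B B  =>  b b b b B B   (applied B -> b)
  Step 10: b b b b B B  =>  b b b b b B   (applied B -> b)
  Step 11: b b b b b B  =>  b b b b b B B   (applied B -> B B)
  Step 12: b b b b b B B  =>  b b b b b b B   (applied B -> b)
  Step 13: b b b b b b B  =>  b b b b b b b   (applied B -> b)
Final yield: b b b b b b b
Total rewrite steps: 13

13


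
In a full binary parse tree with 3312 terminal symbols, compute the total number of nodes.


Leaf nodes (terminals): 3312
Internal nodes = n - 1 = 3312 - 1 = 3311
Total = leaves + internal = 3312 + 3311 = 6623

6623


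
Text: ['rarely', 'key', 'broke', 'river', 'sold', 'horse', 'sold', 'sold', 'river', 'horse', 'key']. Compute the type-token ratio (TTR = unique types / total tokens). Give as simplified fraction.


Tokens: 11
Unique types: ('broke', 'horse', 'key', 'rarely', 'river', 'sold') = 6
TTR = 6/11
Already in lowest terms.

6/11


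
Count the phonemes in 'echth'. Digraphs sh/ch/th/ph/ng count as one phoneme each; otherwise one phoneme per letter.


Parsing 'echth' greedily, digraphs first:
  'e' -> vowel phoneme (phonemes so far: 1)
  'ch' -> digraph (1 consonant phoneme) (phonemes so far: 2)
  'th' -> digraph (1 consonant phoneme) (phonemes so far: 3)
Total phonemes: 3

3


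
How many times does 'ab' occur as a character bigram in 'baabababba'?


Scanning 'baabababba' for bigram 'ab':
  Position 0: 'ba' -> no
  Position 1: 'aa' -> no
  Position 2: 'ab' -> MATCH
  Position 3: 'ba' -> no
  Position 4: 'ab' -> MATCH
  Position 5: 'ba' -> no
  Position 6: 'ab' -> MATCH
  Position 7: 'bb' -> no
  Position 8: 'ba' -> no
Total matches: 3

3


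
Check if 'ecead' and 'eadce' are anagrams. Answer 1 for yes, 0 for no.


Sort characters of 'ecead': 'acdee'
Sort characters of 'eadce': 'acdee'
Sorted forms match -> they ARE anagrams
Result: 1

1


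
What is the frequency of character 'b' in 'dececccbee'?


Scanning 'dececccbee' for 'b':
  Position 7: 'b' -> MATCH (count: 1)
Total occurrences of 'b': 1

1


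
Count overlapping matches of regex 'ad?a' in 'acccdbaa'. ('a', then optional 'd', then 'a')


Pattern: ad?a means 'a', then optional 'd', then 'a'.
Scanning 'acccdbaa' position-by-position:
  Pos 0: window 'acc' -> no
  Pos 1: window 'ccc' -> no
  Pos 2: window 'ccd' -> no
  Pos 3: window 'cdb' -> no
  Pos 4: window 'dba' -> no
  Pos 5: window 'baa' -> no
  Pos 6: window 'aa' -> MATCH
  Pos 7: window 'a' -> no
Total matches: 1

1


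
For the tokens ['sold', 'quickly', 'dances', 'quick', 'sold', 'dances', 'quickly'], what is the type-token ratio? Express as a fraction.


Tokens: 7
Unique types: ('dances', 'quick', 'quickly', 'sold') = 4
TTR = 4/7
Already in lowest terms.

4/7


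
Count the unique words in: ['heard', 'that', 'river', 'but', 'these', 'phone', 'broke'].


Listing all tokens and tracking unique types:
  Token 1: 'heard' -> NEW (unique so far: 1)
  Token 2: 'that' -> NEW (unique so far: 2)
  Token 3: 'river' -> NEW (unique so far: 3)
  Token 4: 'but' -> NEW (unique so far: 4)
  Token 5: 'these' -> NEW (unique so far: 5)
  Token 6: 'phone' -> NEW (unique so far: 6)
  Token 7: 'broke' -> NEW (unique so far: 7)
Unique types: ('broke', 'but', 'heard', 'phone', 'river', 'that', 'these')
Vocabulary size: 7

7


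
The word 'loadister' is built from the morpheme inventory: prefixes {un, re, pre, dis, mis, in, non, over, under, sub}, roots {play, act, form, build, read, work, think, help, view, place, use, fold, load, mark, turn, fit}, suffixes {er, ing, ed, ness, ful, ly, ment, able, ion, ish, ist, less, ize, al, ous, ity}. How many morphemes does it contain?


Segmenting 'loadister' against the inventory:
  'load' -> root (morpheme 1)
  'ist' -> suffix (morpheme 2)
  'er' -> suffix (morpheme 3)
Total morphemes: 3

3


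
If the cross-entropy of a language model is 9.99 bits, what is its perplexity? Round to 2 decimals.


Perplexity formula: PP = 2^H
H = 9.99
PP = 2^9.99
Decompose: 2^9.99 = 2^9 * 2^0.99
2^9 = 512, 2^0.99 ~ 1.9861850
PP ~ 512 * 1.9861850 = 1016.9267200
Rounded to 2 decimals: 1016.93

1016.93


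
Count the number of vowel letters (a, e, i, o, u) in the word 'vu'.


Scanning each character of 'vu':
  Position 1: 'v' -> consonant (running count: 0)
  Position 2: 'u' -> vowel (running count: 1)
Total vowels: 1

1


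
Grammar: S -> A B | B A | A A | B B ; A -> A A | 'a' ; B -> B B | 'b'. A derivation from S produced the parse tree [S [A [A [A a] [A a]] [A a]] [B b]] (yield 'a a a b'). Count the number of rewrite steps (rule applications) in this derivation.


Every bracketed nonterminal node [X ...] in the tree is produced by exactly one rule application.
Reading the tree off as a leftmost derivation:
  Step 1: S  =>  A B   (applied S -> A B)
  Step 2: A B  =>  A A B   (applied A -> A A)
  Step 3: A A B  =>  A A A B   (applied A -> A A)
  Step 4: A A A B  =>  a A A B   (applied A -> a)
  Step 5: a A A B  =>  a a A B   (applied A -> a)
  Step 6: a a A B  =>  a a a B   (applied A -> a)
  Step 7: a a a B  =>  a a a b   (applied B -> b)
Final yield: a a a b
Total rewrite steps: 7

7
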